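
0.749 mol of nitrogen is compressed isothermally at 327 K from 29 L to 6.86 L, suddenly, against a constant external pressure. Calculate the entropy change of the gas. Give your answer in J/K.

Entropy is a state function, so ΔS_gas depends only on the end states.
For an isothermal ideal gas ΔS_gas = nR ln(V₂/V₁) = 0.749 × 8.314 × ln(6.86/29) = -8.98 J/K.

ΔS_gas = -8.98 J/K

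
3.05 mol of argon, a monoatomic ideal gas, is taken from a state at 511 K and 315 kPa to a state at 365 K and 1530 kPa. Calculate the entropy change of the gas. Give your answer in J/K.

ΔS = nC_p ln(T₂/T₁) − nR ln(P₂/P₁), with C_p = 5R/2 = 20.79 J mol⁻¹ K⁻¹ for a monoatomic ideal gas.
ΔS = 3.05 × [20.79 × ln(365/511) − 8.314 × ln(1530/315)] = -61.4 J/K.

ΔS = -61.4 J/K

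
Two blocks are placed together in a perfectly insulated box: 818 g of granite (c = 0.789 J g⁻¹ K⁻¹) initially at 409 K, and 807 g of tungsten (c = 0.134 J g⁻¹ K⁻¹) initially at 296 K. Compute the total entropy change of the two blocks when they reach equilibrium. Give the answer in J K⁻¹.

ΔS_total = 4.48 J/K

Energy balance: T_f = (m₁c₁T₁ + m₂c₂T₂)/(m₁c₁ + m₂c₂) = 392.78 K.
ΔS₁ = m₁c₁ ln(T_f/T₁) = 645.402 × ln(392.78/409) = -26.11 J/K.
ΔS₂ = m₂c₂ ln(T_f/T₂) = 108.138 × ln(392.78/296) = 30.59 J/K.
ΔS_total = -26.11 + 30.59 = 4.48 J/K.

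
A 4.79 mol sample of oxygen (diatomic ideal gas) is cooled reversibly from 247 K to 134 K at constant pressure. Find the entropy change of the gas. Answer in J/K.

At constant pressure, ΔS = nC_p ln(T₂/T₁) with C_p = 7R/2 = 29.1 J mol⁻¹ K⁻¹.
ΔS = 4.79 × 29.1 × ln(134/247) = -85.2 J/K.

ΔS = -85.2 J/K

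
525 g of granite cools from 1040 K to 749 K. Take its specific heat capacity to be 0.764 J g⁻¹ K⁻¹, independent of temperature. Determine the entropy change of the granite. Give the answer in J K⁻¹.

ΔS = -132 J/K

ΔS = ∫dQ_rev/T = m c ln(T₂/T₁) = 525 × 0.764 × ln(749/1040) = -132 J/K.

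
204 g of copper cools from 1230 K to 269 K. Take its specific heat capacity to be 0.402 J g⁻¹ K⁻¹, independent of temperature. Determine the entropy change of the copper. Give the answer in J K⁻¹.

ΔS = ∫dQ_rev/T = m c ln(T₂/T₁) = 204 × 0.402 × ln(269/1230) = -125 J/K.

ΔS = -125 J/K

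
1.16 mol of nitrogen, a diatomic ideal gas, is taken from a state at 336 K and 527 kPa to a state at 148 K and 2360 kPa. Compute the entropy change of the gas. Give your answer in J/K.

ΔS = nC_p ln(T₂/T₁) − nR ln(P₂/P₁), with C_p = 7R/2 = 29.1 J mol⁻¹ K⁻¹ for a diatomic ideal gas.
ΔS = 1.16 × [29.1 × ln(148/336) − 8.314 × ln(2360/527)] = -42.1 J/K.

ΔS = -42.1 J/K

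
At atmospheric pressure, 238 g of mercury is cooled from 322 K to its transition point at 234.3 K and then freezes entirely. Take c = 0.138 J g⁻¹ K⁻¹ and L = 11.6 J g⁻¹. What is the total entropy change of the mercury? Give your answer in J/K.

Cooling step: ΔS₁ = m c ln(T_tr/T_i) = 238 × 0.138 × ln(234.3/322) = -10.44 J/K.
Phase change: ΔS₂ = −mL/T_tr = −238 × 11.6 / 234.3 = -11.78 J/K.
ΔS_total = (-10.44) + (-11.78) = -22.2 J/K.

ΔS = -22.2 J/K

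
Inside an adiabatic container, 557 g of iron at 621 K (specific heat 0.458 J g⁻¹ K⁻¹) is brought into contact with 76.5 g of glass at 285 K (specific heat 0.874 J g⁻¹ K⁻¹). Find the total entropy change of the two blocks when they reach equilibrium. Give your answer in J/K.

Energy balance: T_f = (m₁c₁T₁ + m₂c₂T₂)/(m₁c₁ + m₂c₂) = 551.22 K.
ΔS₁ = m₁c₁ ln(T_f/T₁) = 255.106 × ln(551.22/621) = -30.41 J/K.
ΔS₂ = m₂c₂ ln(T_f/T₂) = 66.861 × ln(551.22/285) = 44.11 J/K.
ΔS_total = -30.41 + 44.11 = 13.7 J/K.

ΔS_total = 13.7 J/K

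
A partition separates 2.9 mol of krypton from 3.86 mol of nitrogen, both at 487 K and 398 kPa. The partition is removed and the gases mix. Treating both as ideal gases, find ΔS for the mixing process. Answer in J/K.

ΔS_mix = 38.4 J/K

Mole fractions: x_A = 2.9/6.76 = 0.429, x_B = 0.571.
ΔS_mix = −R(n_A ln x_A + n_B ln x_B) = −8.314 × (2.9 ln 0.429 + 3.86 ln 0.571) = 38.4 J/K.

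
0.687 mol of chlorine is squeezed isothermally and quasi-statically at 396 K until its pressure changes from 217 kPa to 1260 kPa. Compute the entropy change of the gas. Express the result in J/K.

For an isothermal ideal gas ΔS_gas = nR ln(P₁/P₂) = 0.687 × 8.314 × ln(217/1260) = -10 J/K.

ΔS_gas = -10 J/K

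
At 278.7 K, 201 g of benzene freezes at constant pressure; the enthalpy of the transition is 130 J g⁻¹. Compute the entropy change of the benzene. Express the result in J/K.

Heat released by the substance: Q = −mL = −201 × 130 = −26130 J.
At constant T, ΔS = Q_rev/T = −26130 / 278.7 = -93.8 J/K.

ΔS = -93.8 J/K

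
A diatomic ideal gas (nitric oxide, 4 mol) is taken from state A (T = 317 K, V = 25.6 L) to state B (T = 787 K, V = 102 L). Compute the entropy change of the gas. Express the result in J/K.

Entropy is a state function: ΔS = nC_V ln(T₂/T₁) + nR ln(V₂/V₁), with C_V = 5R/2 = 20.79 J mol⁻¹ K⁻¹ for a diatomic ideal gas.
ΔS = 4 × [20.79 × ln(787/317) + 8.314 × ln(102/25.6)] = 122 J/K.

ΔS = 122 J/K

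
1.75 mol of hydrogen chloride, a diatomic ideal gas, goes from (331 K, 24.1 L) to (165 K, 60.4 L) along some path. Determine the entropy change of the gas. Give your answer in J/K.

ΔS = -12 J/K

Entropy is a state function: ΔS = nC_V ln(T₂/T₁) + nR ln(V₂/V₁), with C_V = 5R/2 = 20.79 J mol⁻¹ K⁻¹ for a diatomic ideal gas.
ΔS = 1.75 × [20.79 × ln(165/331) + 8.314 × ln(60.4/24.1)] = -12 J/K.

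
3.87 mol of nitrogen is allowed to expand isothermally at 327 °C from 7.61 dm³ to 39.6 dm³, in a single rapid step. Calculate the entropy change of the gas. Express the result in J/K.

ΔS_gas = 53.1 J/K

Entropy is a state function, so ΔS_gas depends only on the end states.
For an isothermal ideal gas ΔS_gas = nR ln(V₂/V₁) = 3.87 × 8.314 × ln(39.6/7.61) = 53.1 J/K.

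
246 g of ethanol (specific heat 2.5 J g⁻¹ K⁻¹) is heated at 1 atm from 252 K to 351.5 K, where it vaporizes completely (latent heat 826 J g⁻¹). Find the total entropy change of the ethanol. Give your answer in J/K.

Warming step: ΔS₁ = m c ln(T_tr/T_i) = 246 × 2.5 × ln(351.5/252) = 204.7 J/K.
Phase change: ΔS₂ = +mL/T_tr = 246 × 826 / 351.5 = 578.1 J/K.
ΔS_total = (204.7) + (578.1) = 783 J/K.

ΔS = 783 J/K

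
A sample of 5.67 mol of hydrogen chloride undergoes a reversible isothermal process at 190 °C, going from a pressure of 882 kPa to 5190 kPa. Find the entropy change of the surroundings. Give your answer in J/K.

ΔS_surr = 83.5 J/K

For an isothermal ideal gas ΔS_gas = nR ln(P₁/P₂) = 5.67 × 8.314 × ln(882/5190) = -83.5 J/K.
The process is reversible, so ΔS_surr = −ΔS_gas = 83.5 J/K and ΔS_universe = 0.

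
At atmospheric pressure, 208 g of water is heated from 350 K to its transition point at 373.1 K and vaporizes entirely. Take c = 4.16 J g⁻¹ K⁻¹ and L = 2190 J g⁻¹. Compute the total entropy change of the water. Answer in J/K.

Warming step: ΔS₁ = m c ln(T_tr/T_i) = 208 × 4.16 × ln(373.1/350) = 55.3 J/K.
Phase change: ΔS₂ = +mL/T_tr = 208 × 2190 / 373.1 = 1221 J/K.
ΔS_total = (55.3) + (1221) = 1280 J/K.

ΔS = 1280 J/K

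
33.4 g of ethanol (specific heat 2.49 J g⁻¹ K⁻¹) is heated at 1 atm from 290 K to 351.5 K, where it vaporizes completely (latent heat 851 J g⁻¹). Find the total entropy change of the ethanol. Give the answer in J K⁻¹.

ΔS = 96.9 J/K

Warming step: ΔS₁ = m c ln(T_tr/T_i) = 33.4 × 2.49 × ln(351.5/290) = 16 J/K.
Phase change: ΔS₂ = +mL/T_tr = 33.4 × 851 / 351.5 = 80.86 J/K.
ΔS_total = (16) + (80.86) = 96.9 J/K.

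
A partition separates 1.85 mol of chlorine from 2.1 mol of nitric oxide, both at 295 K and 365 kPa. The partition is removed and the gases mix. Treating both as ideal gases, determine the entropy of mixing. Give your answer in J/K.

ΔS_mix = 22.7 J/K

Mole fractions: x_A = 1.85/3.95 = 0.468, x_B = 0.532.
ΔS_mix = −R(n_A ln x_A + n_B ln x_B) = −8.314 × (1.85 ln 0.468 + 2.1 ln 0.532) = 22.7 J/K.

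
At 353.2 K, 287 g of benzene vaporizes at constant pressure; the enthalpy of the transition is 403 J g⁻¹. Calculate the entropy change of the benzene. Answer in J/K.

Heat absorbed by the substance: Q = mL = 287 × 403 = 115661 J.
At constant T, ΔS = Q_rev/T = 115661 / 353.2 = 327 J/K.

ΔS = 327 J/K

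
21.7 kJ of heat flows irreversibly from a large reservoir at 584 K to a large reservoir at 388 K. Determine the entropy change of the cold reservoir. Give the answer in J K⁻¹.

ΔS_cold = 55.9 J/K

The cold reservoir gains heat Q, so ΔS_cold = +Q/T_C = 21700/388 = 55.9 J/K.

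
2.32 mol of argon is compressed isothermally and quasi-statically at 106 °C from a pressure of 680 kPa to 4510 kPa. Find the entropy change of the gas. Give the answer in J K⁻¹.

For an isothermal ideal gas ΔS_gas = nR ln(P₁/P₂) = 2.32 × 8.314 × ln(680/4510) = -36.5 J/K.

ΔS_gas = -36.5 J/K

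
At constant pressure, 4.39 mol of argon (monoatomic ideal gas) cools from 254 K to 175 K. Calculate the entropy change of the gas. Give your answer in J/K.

ΔS = -34 J/K

At constant pressure, ΔS = nC_p ln(T₂/T₁) with C_p = 5R/2 = 20.79 J mol⁻¹ K⁻¹.
ΔS = 4.39 × 20.79 × ln(175/254) = -34 J/K.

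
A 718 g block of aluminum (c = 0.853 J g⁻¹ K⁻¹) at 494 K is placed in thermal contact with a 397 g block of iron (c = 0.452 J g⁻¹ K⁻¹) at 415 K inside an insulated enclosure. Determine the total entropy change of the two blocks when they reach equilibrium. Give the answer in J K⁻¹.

Energy balance: T_f = (m₁c₁T₁ + m₂c₂T₂)/(m₁c₁ + m₂c₂) = 476.1 K.
ΔS₁ = m₁c₁ ln(T_f/T₁) = 612.454 × ln(476.1/494) = -22.61 J/K.
ΔS₂ = m₂c₂ ln(T_f/T₂) = 179.444 × ln(476.1/415) = 24.65 J/K.
ΔS_total = -22.61 + 24.65 = 2.04 J/K.

ΔS_total = 2.04 J/K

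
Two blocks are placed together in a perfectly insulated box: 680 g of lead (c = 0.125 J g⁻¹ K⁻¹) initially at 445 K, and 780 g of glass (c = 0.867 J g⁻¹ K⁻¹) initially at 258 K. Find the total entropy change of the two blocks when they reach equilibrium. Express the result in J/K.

ΔS_total = 12.9 J/K

Energy balance: T_f = (m₁c₁T₁ + m₂c₂T₂)/(m₁c₁ + m₂c₂) = 278.88 K.
ΔS₁ = m₁c₁ ln(T_f/T₁) = 85 × ln(278.88/445) = -39.72 J/K.
ΔS₂ = m₂c₂ ln(T_f/T₂) = 676.26 × ln(278.88/258) = 52.63 J/K.
ΔS_total = -39.72 + 52.63 = 12.9 J/K.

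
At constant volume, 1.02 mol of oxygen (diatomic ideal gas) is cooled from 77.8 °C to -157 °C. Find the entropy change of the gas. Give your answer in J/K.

ΔS = -23.4 J/K

In kelvin: T₁ = 350.95 K, T₂ = 116.15 K. At constant volume, ΔS = nC_V ln(T₂/T₁) with C_V = 5R/2 = 20.79 J mol⁻¹ K⁻¹.
ΔS = 1.02 × 20.79 × ln(116.15/350.95) = -23.4 J/K.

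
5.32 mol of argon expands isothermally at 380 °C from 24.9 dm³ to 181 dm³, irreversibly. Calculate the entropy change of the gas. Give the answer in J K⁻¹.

ΔS_gas = 87.7 J/K

Entropy is a state function, so ΔS_gas depends only on the end states.
For an isothermal ideal gas ΔS_gas = nR ln(V₂/V₁) = 5.32 × 8.314 × ln(181/24.9) = 87.7 J/K.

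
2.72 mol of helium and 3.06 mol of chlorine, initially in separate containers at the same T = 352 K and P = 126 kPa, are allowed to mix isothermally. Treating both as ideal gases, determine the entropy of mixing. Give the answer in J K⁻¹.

Mole fractions: x_A = 2.72/5.78 = 0.471, x_B = 0.529.
ΔS_mix = −R(n_A ln x_A + n_B ln x_B) = −8.314 × (2.72 ln 0.471 + 3.06 ln 0.529) = 33.2 J/K.

ΔS_mix = 33.2 J/K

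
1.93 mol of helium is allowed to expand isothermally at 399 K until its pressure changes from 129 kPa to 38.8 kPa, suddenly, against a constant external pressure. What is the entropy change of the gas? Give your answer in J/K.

Entropy is a state function, so ΔS_gas depends only on the end states.
For an isothermal ideal gas ΔS_gas = nR ln(P₁/P₂) = 1.93 × 8.314 × ln(129/38.8) = 19.3 J/K.

ΔS_gas = 19.3 J/K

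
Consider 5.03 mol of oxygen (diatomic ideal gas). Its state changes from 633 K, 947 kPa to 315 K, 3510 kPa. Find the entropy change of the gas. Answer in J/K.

ΔS = -157 J/K

ΔS = nC_p ln(T₂/T₁) − nR ln(P₂/P₁), with C_p = 7R/2 = 29.1 J mol⁻¹ K⁻¹ for a diatomic ideal gas.
ΔS = 5.03 × [29.1 × ln(315/633) − 8.314 × ln(3510/947)] = -157 J/K.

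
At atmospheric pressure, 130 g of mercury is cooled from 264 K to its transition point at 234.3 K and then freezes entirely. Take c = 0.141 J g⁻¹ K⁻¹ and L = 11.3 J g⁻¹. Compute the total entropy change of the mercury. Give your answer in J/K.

Cooling step: ΔS₁ = m c ln(T_tr/T_i) = 130 × 0.141 × ln(234.3/264) = -2.188 J/K.
Phase change: ΔS₂ = −mL/T_tr = −130 × 11.3 / 234.3 = -6.27 J/K.
ΔS_total = (-2.188) + (-6.27) = -8.46 J/K.

ΔS = -8.46 J/K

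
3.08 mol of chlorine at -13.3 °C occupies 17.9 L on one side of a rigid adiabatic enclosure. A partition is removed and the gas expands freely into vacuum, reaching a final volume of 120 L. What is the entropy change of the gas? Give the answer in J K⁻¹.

No heat is exchanged and no work is done, so the ideal-gas temperature stays constant.
Entropy is a state function; using a reversible isothermal path, ΔS_gas = nR ln(V₂/V₁) = 3.08 × 8.314 × ln(120/17.9) = 48.7 J/K.

ΔS_gas = 48.7 J/K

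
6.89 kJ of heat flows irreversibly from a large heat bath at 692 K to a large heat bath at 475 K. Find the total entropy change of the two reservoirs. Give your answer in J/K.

ΔS_hot = −Q/T_H = −6890/692 = -9.957 J/K and ΔS_cold = +Q/T_C = 6890/475 = 14.51 J/K.
ΔS_total = -9.957 + 14.51 = 4.55 J/K, positive as the second law requires.

ΔS_total = 4.55 J/K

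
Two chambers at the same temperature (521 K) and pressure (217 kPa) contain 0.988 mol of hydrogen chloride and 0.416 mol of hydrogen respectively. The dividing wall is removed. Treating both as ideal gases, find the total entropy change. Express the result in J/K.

ΔS_mix = 7.09 J/K

Mole fractions: x_A = 0.988/1.4 = 0.704, x_B = 0.296.
ΔS_mix = −R(n_A ln x_A + n_B ln x_B) = −8.314 × (0.988 ln 0.704 + 0.416 ln 0.296) = 7.09 J/K.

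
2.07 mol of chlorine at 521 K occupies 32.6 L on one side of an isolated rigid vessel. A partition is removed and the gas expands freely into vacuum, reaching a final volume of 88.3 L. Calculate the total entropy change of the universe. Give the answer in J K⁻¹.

For an ideal gas in free expansion Q = 0 and W = 0, so T is unchanged.
Entropy is a state function; using a reversible isothermal path, ΔS_gas = nR ln(V₂/V₁) = 2.07 × 8.314 × ln(88.3/32.6) = 17.1 J/K.
The insulated surroundings exchange no heat, so ΔS_surr = 0 and ΔS_universe = ΔS_gas.

ΔS_universe = 17.1 J/K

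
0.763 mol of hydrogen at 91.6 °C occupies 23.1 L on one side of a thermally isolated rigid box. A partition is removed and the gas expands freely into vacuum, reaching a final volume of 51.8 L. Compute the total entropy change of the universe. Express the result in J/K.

No heat is exchanged and no work is done, so the ideal-gas temperature stays constant.
Entropy is a state function; using a reversible isothermal path, ΔS_gas = nR ln(V₂/V₁) = 0.763 × 8.314 × ln(51.8/23.1) = 5.12 J/K.
The insulated surroundings exchange no heat, so ΔS_surr = 0 and ΔS_universe = ΔS_gas.

ΔS_universe = 5.12 J/K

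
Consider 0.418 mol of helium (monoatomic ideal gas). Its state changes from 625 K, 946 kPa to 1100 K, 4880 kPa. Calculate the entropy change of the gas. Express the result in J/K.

ΔS = nC_p ln(T₂/T₁) − nR ln(P₂/P₁), with C_p = 5R/2 = 20.79 J mol⁻¹ K⁻¹ for a monoatomic ideal gas.
ΔS = 0.418 × [20.79 × ln(1100/625) − 8.314 × ln(4880/946)] = -0.79 J/K.

ΔS = -0.79 J/K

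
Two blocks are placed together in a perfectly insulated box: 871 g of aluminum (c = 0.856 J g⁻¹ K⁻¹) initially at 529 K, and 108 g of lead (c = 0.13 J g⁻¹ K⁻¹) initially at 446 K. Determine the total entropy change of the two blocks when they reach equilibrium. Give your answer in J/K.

Energy balance: T_f = (m₁c₁T₁ + m₂c₂T₂)/(m₁c₁ + m₂c₂) = 527.47 K.
ΔS₁ = m₁c₁ ln(T_f/T₁) = 745.576 × ln(527.47/529) = -2.165 J/K.
ΔS₂ = m₂c₂ ln(T_f/T₂) = 14.04 × ln(527.47/446) = 2.355 J/K.
ΔS_total = -2.165 + 2.355 = 0.19 J/K.

ΔS_total = 0.19 J/K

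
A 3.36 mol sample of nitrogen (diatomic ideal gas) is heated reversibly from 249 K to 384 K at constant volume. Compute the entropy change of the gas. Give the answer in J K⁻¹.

ΔS = 30.3 J/K

At constant volume, ΔS = nC_V ln(T₂/T₁) with C_V = 5R/2 = 20.79 J mol⁻¹ K⁻¹.
ΔS = 3.36 × 20.79 × ln(384/249) = 30.3 J/K.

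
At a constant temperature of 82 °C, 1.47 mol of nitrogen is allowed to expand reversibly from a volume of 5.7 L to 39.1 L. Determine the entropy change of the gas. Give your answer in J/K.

For an isothermal ideal gas ΔS_gas = nR ln(V₂/V₁) = 1.47 × 8.314 × ln(39.1/5.7) = 23.5 J/K.

ΔS_gas = 23.5 J/K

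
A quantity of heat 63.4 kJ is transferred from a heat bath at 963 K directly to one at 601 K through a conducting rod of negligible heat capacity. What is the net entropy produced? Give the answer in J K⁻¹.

ΔS_hot = −Q/T_H = −63400/963 = -65.84 J/K and ΔS_cold = +Q/T_C = 63400/601 = 105.5 J/K.
ΔS_total = -65.84 + 105.5 = 39.7 J/K, positive as the second law requires.

ΔS_total = 39.7 J/K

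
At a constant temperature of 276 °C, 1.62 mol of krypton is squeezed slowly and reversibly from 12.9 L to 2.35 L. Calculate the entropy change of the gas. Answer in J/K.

For an isothermal ideal gas ΔS_gas = nR ln(V₂/V₁) = 1.62 × 8.314 × ln(2.35/12.9) = -22.9 J/K.

ΔS_gas = -22.9 J/K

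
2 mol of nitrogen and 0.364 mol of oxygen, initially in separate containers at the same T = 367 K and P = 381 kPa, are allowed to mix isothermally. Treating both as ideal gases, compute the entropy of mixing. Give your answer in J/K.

Mole fractions: x_A = 2/2.36 = 0.846, x_B = 0.154.
ΔS_mix = −R(n_A ln x_A + n_B ln x_B) = −8.314 × (2 ln 0.846 + 0.364 ln 0.154) = 8.44 J/K.

ΔS_mix = 8.44 J/K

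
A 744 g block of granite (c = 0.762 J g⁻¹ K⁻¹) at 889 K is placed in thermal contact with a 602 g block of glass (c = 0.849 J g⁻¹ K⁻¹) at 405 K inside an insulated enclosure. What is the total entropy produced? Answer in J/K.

Energy balance: T_f = (m₁c₁T₁ + m₂c₂T₂)/(m₁c₁ + m₂c₂) = 659.53 K.
ΔS₁ = m₁c₁ ln(T_f/T₁) = 566.928 × ln(659.53/889) = -169.27 J/K.
ΔS₂ = m₂c₂ ln(T_f/T₂) = 511.098 × ln(659.53/405) = 249.23 J/K.
ΔS_total = -169.27 + 249.23 = 80 J/K.

ΔS_total = 80 J/K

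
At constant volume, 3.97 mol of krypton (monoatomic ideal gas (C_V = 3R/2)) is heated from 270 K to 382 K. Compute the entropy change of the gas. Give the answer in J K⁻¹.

ΔS = 17.2 J/K

At constant volume, ΔS = nC_V ln(T₂/T₁) with C_V = 3R/2 = 12.47 J mol⁻¹ K⁻¹.
ΔS = 3.97 × 12.47 × ln(382/270) = 17.2 J/K.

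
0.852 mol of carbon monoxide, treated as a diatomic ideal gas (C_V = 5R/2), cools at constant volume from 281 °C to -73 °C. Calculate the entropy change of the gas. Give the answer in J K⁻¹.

In kelvin: T₁ = 554.15 K, T₂ = 200.15 K. At constant volume, ΔS = nC_V ln(T₂/T₁) with C_V = 5R/2 = 20.79 J mol⁻¹ K⁻¹.
ΔS = 0.852 × 20.79 × ln(200.15/554.15) = -18 J/K.

ΔS = -18 J/K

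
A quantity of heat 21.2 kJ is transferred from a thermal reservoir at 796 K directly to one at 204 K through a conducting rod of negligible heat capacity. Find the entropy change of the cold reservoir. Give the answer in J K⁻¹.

ΔS_cold = 104 J/K

The cold reservoir gains heat Q, so ΔS_cold = +Q/T_C = 21200/204 = 104 J/K.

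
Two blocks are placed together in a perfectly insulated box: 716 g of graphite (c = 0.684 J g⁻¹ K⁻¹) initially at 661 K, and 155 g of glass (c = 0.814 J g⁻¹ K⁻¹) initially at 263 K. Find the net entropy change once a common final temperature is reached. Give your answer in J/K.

Energy balance: T_f = (m₁c₁T₁ + m₂c₂T₂)/(m₁c₁ + m₂c₂) = 579.47 K.
ΔS₁ = m₁c₁ ln(T_f/T₁) = 489.744 × ln(579.47/661) = -64.47 J/K.
ΔS₂ = m₂c₂ ln(T_f/T₂) = 126.17 × ln(579.47/263) = 99.67 J/K.
ΔS_total = -64.47 + 99.67 = 35.2 J/K.

ΔS_total = 35.2 J/K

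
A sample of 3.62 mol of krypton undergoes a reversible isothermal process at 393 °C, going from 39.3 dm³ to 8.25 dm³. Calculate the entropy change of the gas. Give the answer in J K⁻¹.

For an isothermal ideal gas ΔS_gas = nR ln(V₂/V₁) = 3.62 × 8.314 × ln(8.25/39.3) = -47 J/K.

ΔS_gas = -47 J/K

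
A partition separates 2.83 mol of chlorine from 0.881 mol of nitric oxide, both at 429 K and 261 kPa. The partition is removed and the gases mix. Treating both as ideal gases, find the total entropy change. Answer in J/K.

Mole fractions: x_A = 2.83/3.71 = 0.763, x_B = 0.237.
ΔS_mix = −R(n_A ln x_A + n_B ln x_B) = −8.314 × (2.83 ln 0.763 + 0.881 ln 0.237) = 16.9 J/K.

ΔS_mix = 16.9 J/K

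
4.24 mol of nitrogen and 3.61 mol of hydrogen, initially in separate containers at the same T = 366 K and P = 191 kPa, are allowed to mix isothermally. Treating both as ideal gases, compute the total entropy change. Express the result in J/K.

Mole fractions: x_A = 4.24/7.85 = 0.54, x_B = 0.46.
ΔS_mix = −R(n_A ln x_A + n_B ln x_B) = −8.314 × (4.24 ln 0.54 + 3.61 ln 0.46) = 45 J/K.

ΔS_mix = 45 J/K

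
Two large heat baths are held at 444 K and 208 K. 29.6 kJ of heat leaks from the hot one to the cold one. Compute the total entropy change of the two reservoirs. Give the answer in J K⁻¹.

ΔS_total = 75.6 J/K

ΔS_hot = −Q/T_H = −29600/444 = -66.67 J/K and ΔS_cold = +Q/T_C = 29600/208 = 142.3 J/K.
ΔS_total = -66.67 + 142.3 = 75.6 J/K, positive as the second law requires.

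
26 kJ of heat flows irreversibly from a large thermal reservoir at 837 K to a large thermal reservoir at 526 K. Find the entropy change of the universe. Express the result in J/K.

ΔS_total = 18.4 J/K

ΔS_hot = −Q/T_H = −26000/837 = -31.06 J/K and ΔS_cold = +Q/T_C = 26000/526 = 49.43 J/K.
ΔS_total = -31.06 + 49.43 = 18.4 J/K, positive as the second law requires.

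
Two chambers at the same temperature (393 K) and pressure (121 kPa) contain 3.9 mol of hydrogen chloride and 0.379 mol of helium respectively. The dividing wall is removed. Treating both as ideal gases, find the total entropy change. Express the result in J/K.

Mole fractions: x_A = 3.9/4.28 = 0.911, x_B = 0.0886.
ΔS_mix = −R(n_A ln x_A + n_B ln x_B) = −8.314 × (3.9 ln 0.911 + 0.379 ln 0.0886) = 10.6 J/K.

ΔS_mix = 10.6 J/K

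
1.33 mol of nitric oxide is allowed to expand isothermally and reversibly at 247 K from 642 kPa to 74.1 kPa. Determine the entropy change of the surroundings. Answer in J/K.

ΔS_surr = -23.9 J/K

For an isothermal ideal gas ΔS_gas = nR ln(P₁/P₂) = 1.33 × 8.314 × ln(642/74.1) = 23.9 J/K.
The process is reversible, so ΔS_surr = −ΔS_gas = -23.9 J/K and ΔS_universe = 0.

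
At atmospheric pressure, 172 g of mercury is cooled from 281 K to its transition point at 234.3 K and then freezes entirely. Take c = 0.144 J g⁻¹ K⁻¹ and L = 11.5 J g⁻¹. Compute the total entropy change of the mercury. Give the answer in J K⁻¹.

ΔS = -12.9 J/K

Cooling step: ΔS₁ = m c ln(T_tr/T_i) = 172 × 0.144 × ln(234.3/281) = -4.502 J/K.
Phase change: ΔS₂ = −mL/T_tr = −172 × 11.5 / 234.3 = -8.442 J/K.
ΔS_total = (-4.502) + (-8.442) = -12.9 J/K.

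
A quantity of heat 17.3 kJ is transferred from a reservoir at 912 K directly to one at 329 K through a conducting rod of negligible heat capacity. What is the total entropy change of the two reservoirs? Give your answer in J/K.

ΔS_hot = −Q/T_H = −17300/912 = -18.97 J/K and ΔS_cold = +Q/T_C = 17300/329 = 52.58 J/K.
ΔS_total = -18.97 + 52.58 = 33.6 J/K, positive as the second law requires.

ΔS_total = 33.6 J/K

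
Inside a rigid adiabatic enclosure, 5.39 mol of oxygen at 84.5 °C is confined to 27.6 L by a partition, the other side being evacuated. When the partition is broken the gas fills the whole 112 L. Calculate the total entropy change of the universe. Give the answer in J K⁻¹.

No heat is exchanged and no work is done, so the ideal-gas temperature stays constant.
Entropy is a state function; using a reversible isothermal path, ΔS_gas = nR ln(V₂/V₁) = 5.39 × 8.314 × ln(112/27.6) = 62.8 J/K.
The insulated surroundings exchange no heat, so ΔS_surr = 0 and ΔS_universe = ΔS_gas.

ΔS_universe = 62.8 J/K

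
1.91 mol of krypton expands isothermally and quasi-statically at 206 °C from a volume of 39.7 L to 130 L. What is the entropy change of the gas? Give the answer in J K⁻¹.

For an isothermal ideal gas ΔS_gas = nR ln(V₂/V₁) = 1.91 × 8.314 × ln(130/39.7) = 18.8 J/K.

ΔS_gas = 18.8 J/K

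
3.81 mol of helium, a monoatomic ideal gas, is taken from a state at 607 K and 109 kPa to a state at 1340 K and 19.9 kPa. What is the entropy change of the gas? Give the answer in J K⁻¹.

ΔS = nC_p ln(T₂/T₁) − nR ln(P₂/P₁), with C_p = 5R/2 = 20.79 J mol⁻¹ K⁻¹ for a monoatomic ideal gas.
ΔS = 3.81 × [20.79 × ln(1340/607) − 8.314 × ln(19.9/109)] = 117 J/K.

ΔS = 117 J/K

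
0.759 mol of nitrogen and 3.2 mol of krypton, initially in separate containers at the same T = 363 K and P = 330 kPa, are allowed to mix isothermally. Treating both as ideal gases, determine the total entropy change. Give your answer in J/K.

Mole fractions: x_A = 0.759/3.96 = 0.192, x_B = 0.808.
ΔS_mix = −R(n_A ln x_A + n_B ln x_B) = −8.314 × (0.759 ln 0.192 + 3.2 ln 0.808) = 16.1 J/K.

ΔS_mix = 16.1 J/K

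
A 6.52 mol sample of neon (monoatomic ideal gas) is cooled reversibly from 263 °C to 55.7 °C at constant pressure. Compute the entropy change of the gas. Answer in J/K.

ΔS = -66.2 J/K

In kelvin: T₁ = 536.15 K, T₂ = 328.85 K. At constant pressure, ΔS = nC_p ln(T₂/T₁) with C_p = 5R/2 = 20.79 J mol⁻¹ K⁻¹.
ΔS = 6.52 × 20.79 × ln(328.85/536.15) = -66.2 J/K.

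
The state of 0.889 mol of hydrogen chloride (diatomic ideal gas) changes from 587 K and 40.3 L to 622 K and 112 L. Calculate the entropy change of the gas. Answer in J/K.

ΔS = 8.62 J/K

Entropy is a state function: ΔS = nC_V ln(T₂/T₁) + nR ln(V₂/V₁), with C_V = 5R/2 = 20.79 J mol⁻¹ K⁻¹ for a diatomic ideal gas.
ΔS = 0.889 × [20.79 × ln(622/587) + 8.314 × ln(112/40.3)] = 8.62 J/K.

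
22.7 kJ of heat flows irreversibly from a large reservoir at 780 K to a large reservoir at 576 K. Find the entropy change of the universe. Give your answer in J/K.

ΔS_hot = −Q/T_H = −22700/780 = -29.1 J/K and ΔS_cold = +Q/T_C = 22700/576 = 39.41 J/K.
ΔS_total = -29.1 + 39.41 = 10.3 J/K, positive as the second law requires.

ΔS_total = 10.3 J/K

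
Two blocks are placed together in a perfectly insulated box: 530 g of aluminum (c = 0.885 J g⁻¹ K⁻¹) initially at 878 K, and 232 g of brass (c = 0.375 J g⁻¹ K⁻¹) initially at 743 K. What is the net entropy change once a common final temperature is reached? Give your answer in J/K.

Energy balance: T_f = (m₁c₁T₁ + m₂c₂T₂)/(m₁c₁ + m₂c₂) = 856.88 K.
ΔS₁ = m₁c₁ ln(T_f/T₁) = 469.05 × ln(856.88/878) = -11.422 J/K.
ΔS₂ = m₂c₂ ln(T_f/T₂) = 87 × ln(856.88/743) = 12.406 J/K.
ΔS_total = -11.422 + 12.406 = 0.984 J/K.

ΔS_total = 0.984 J/K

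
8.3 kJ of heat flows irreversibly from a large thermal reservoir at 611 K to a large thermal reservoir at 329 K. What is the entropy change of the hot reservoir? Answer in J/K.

ΔS_hot = -13.6 J/K

The hot reservoir loses heat Q, so ΔS_hot = −Q/T_H = −8300/611 = -13.6 J/K.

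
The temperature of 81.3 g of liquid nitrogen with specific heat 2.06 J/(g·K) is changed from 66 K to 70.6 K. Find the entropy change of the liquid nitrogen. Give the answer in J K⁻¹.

ΔS = 11.3 J/K

ΔS = ∫dQ_rev/T = m c ln(T₂/T₁) = 81.3 × 2.06 × ln(70.6/66) = 11.3 J/K.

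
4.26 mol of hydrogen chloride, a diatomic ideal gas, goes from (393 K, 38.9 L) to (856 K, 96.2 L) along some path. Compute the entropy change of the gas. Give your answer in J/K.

ΔS = 101 J/K

Entropy is a state function: ΔS = nC_V ln(T₂/T₁) + nR ln(V₂/V₁), with C_V = 5R/2 = 20.79 J mol⁻¹ K⁻¹ for a diatomic ideal gas.
ΔS = 4.26 × [20.79 × ln(856/393) + 8.314 × ln(96.2/38.9)] = 101 J/K.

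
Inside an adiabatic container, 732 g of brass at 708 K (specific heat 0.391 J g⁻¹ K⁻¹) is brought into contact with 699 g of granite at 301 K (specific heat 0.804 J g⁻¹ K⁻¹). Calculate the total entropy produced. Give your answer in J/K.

ΔS_total = 74 J/K

Energy balance: T_f = (m₁c₁T₁ + m₂c₂T₂)/(m₁c₁ + m₂c₂) = 438.33 K.
ΔS₁ = m₁c₁ ln(T_f/T₁) = 286.212 × ln(438.33/708) = -137.2 J/K.
ΔS₂ = m₂c₂ ln(T_f/T₂) = 561.996 × ln(438.33/301) = 211.2 J/K.
ΔS_total = -137.2 + 211.2 = 74 J/K.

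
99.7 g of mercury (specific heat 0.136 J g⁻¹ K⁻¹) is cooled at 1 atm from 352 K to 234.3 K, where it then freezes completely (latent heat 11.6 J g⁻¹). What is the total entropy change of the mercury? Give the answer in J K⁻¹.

Cooling step: ΔS₁ = m c ln(T_tr/T_i) = 99.7 × 0.136 × ln(234.3/352) = -5.519 J/K.
Phase change: ΔS₂ = −mL/T_tr = −99.7 × 11.6 / 234.3 = -4.936 J/K.
ΔS_total = (-5.519) + (-4.936) = -10.5 J/K.

ΔS = -10.5 J/K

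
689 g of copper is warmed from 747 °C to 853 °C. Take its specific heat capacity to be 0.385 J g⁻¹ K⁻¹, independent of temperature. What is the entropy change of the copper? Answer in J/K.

In kelvin: T₁ = 1020.15 K, T₂ = 1126.15 K. ΔS = ∫dQ_rev/T = m c ln(T₂/T₁) = 689 × 0.385 × ln(1126.15/1020.15) = 26.2 J/K.

ΔS = 26.2 J/K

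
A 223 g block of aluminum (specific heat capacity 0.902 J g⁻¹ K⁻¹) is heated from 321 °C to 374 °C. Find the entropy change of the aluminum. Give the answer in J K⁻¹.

In kelvin: T₁ = 594.15 K, T₂ = 647.15 K. ΔS = ∫dQ_rev/T = m c ln(T₂/T₁) = 223 × 0.902 × ln(647.15/594.15) = 17.2 J/K.

ΔS = 17.2 J/K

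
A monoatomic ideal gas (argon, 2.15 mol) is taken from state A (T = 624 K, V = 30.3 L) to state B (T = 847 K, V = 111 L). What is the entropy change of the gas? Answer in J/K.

ΔS = 31.4 J/K

Entropy is a state function: ΔS = nC_V ln(T₂/T₁) + nR ln(V₂/V₁), with C_V = 3R/2 = 12.47 J mol⁻¹ K⁻¹ for a monoatomic ideal gas.
ΔS = 2.15 × [12.47 × ln(847/624) + 8.314 × ln(111/30.3)] = 31.4 J/K.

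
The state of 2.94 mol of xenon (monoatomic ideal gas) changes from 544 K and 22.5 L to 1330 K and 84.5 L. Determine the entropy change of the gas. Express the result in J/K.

Entropy is a state function: ΔS = nC_V ln(T₂/T₁) + nR ln(V₂/V₁), with C_V = 3R/2 = 12.47 J mol⁻¹ K⁻¹ for a monoatomic ideal gas.
ΔS = 2.94 × [12.47 × ln(1330/544) + 8.314 × ln(84.5/22.5)] = 65.1 J/K.

ΔS = 65.1 J/K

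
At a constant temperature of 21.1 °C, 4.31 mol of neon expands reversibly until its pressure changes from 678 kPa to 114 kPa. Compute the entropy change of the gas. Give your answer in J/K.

For an isothermal ideal gas ΔS_gas = nR ln(P₁/P₂) = 4.31 × 8.314 × ln(678/114) = 63.9 J/K.

ΔS_gas = 63.9 J/K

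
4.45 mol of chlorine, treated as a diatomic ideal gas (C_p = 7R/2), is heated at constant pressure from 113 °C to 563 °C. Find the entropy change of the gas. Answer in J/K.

In kelvin: T₁ = 386.15 K, T₂ = 836.15 K. At constant pressure, ΔS = nC_p ln(T₂/T₁) with C_p = 7R/2 = 29.1 J mol⁻¹ K⁻¹.
ΔS = 4.45 × 29.1 × ln(836.15/386.15) = 100 J/K.

ΔS = 100 J/K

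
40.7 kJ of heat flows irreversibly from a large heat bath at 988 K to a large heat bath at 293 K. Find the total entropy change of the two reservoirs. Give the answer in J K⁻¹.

ΔS_total = 97.7 J/K

ΔS_hot = −Q/T_H = −40700/988 = -41.19 J/K and ΔS_cold = +Q/T_C = 40700/293 = 138.9 J/K.
ΔS_total = -41.19 + 138.9 = 97.7 J/K, positive as the second law requires.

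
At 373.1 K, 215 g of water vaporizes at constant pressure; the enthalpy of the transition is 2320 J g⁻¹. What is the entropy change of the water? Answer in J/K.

Heat absorbed by the substance: Q = mL = 215 × 2320 = 498800 J.
At constant T, ΔS = Q_rev/T = 498800 / 373.1 = 1340 J/K.

ΔS = 1340 J/K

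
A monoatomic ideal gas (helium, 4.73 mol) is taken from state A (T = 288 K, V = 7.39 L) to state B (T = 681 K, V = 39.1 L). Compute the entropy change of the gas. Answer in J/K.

Entropy is a state function: ΔS = nC_V ln(T₂/T₁) + nR ln(V₂/V₁), with C_V = 3R/2 = 12.47 J mol⁻¹ K⁻¹ for a monoatomic ideal gas.
ΔS = 4.73 × [12.47 × ln(681/288) + 8.314 × ln(39.1/7.39)] = 116 J/K.

ΔS = 116 J/K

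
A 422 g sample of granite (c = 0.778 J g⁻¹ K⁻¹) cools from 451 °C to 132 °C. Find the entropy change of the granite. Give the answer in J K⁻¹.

ΔS = -191 J/K

In kelvin: T₁ = 724.15 K, T₂ = 405.15 K. ΔS = ∫dQ_rev/T = m c ln(T₂/T₁) = 422 × 0.778 × ln(405.15/724.15) = -191 J/K.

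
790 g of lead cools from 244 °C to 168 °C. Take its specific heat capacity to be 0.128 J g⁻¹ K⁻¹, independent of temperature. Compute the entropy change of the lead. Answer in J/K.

ΔS = -16.1 J/K

In kelvin: T₁ = 517.15 K, T₂ = 441.15 K. ΔS = ∫dQ_rev/T = m c ln(T₂/T₁) = 790 × 0.128 × ln(441.15/517.15) = -16.1 J/K.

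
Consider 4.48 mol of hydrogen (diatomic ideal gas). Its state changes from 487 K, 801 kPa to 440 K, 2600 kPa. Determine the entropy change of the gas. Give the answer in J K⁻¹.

ΔS = nC_p ln(T₂/T₁) − nR ln(P₂/P₁), with C_p = 7R/2 = 29.1 J mol⁻¹ K⁻¹ for a diatomic ideal gas.
ΔS = 4.48 × [29.1 × ln(440/487) − 8.314 × ln(2600/801)] = -57.1 J/K.

ΔS = -57.1 J/K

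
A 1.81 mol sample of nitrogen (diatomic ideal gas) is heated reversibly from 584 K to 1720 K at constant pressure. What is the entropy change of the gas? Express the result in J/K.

At constant pressure, ΔS = nC_p ln(T₂/T₁) with C_p = 7R/2 = 29.1 J mol⁻¹ K⁻¹.
ΔS = 1.81 × 29.1 × ln(1720/584) = 56.9 J/K.

ΔS = 56.9 J/K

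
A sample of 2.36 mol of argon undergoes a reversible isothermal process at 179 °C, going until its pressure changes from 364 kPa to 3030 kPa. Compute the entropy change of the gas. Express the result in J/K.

ΔS_gas = -41.6 J/K

For an isothermal ideal gas ΔS_gas = nR ln(P₁/P₂) = 2.36 × 8.314 × ln(364/3030) = -41.6 J/K.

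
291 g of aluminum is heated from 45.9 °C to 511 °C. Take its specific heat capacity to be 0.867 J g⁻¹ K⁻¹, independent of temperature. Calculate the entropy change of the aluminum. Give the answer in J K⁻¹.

ΔS = 227 J/K

In kelvin: T₁ = 319.05 K, T₂ = 784.15 K. ΔS = ∫dQ_rev/T = m c ln(T₂/T₁) = 291 × 0.867 × ln(784.15/319.05) = 227 J/K.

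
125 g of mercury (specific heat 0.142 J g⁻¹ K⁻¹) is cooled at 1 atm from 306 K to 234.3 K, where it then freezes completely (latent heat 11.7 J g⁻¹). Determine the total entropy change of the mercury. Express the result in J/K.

ΔS = -11 J/K

Cooling step: ΔS₁ = m c ln(T_tr/T_i) = 125 × 0.142 × ln(234.3/306) = -4.739 J/K.
Phase change: ΔS₂ = −mL/T_tr = −125 × 11.7 / 234.3 = -6.242 J/K.
ΔS_total = (-4.739) + (-6.242) = -11 J/K.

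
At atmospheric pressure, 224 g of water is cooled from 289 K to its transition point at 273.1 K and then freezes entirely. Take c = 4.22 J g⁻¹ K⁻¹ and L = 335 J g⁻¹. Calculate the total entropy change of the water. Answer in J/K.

Cooling step: ΔS₁ = m c ln(T_tr/T_i) = 224 × 4.22 × ln(273.1/289) = -53.49 J/K.
Phase change: ΔS₂ = −mL/T_tr = −224 × 335 / 273.1 = -274.8 J/K.
ΔS_total = (-53.49) + (-274.8) = -328 J/K.

ΔS = -328 J/K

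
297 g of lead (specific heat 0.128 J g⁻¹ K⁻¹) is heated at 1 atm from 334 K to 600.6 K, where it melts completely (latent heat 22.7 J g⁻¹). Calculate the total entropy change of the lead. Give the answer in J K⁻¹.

ΔS = 33.5 J/K

Warming step: ΔS₁ = m c ln(T_tr/T_i) = 297 × 0.128 × ln(600.6/334) = 22.31 J/K.
Phase change: ΔS₂ = +mL/T_tr = 297 × 22.7 / 600.6 = 11.23 J/K.
ΔS_total = (22.31) + (11.23) = 33.5 J/K.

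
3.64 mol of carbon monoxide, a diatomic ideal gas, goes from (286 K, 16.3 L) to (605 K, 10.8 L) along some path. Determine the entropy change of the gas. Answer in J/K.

Entropy is a state function: ΔS = nC_V ln(T₂/T₁) + nR ln(V₂/V₁), with C_V = 5R/2 = 20.79 J mol⁻¹ K⁻¹ for a diatomic ideal gas.
ΔS = 3.64 × [20.79 × ln(605/286) + 8.314 × ln(10.8/16.3)] = 44.2 J/K.

ΔS = 44.2 J/K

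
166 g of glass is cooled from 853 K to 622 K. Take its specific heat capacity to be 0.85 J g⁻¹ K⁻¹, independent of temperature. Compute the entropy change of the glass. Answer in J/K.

ΔS = ∫dQ_rev/T = m c ln(T₂/T₁) = 166 × 0.85 × ln(622/853) = -44.6 J/K.

ΔS = -44.6 J/K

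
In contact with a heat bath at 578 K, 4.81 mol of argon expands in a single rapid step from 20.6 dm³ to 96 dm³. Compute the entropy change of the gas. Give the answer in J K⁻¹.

ΔS_gas = 61.5 J/K

Entropy is a state function, so ΔS_gas depends only on the end states.
For an isothermal ideal gas ΔS_gas = nR ln(V₂/V₁) = 4.81 × 8.314 × ln(96/20.6) = 61.5 J/K.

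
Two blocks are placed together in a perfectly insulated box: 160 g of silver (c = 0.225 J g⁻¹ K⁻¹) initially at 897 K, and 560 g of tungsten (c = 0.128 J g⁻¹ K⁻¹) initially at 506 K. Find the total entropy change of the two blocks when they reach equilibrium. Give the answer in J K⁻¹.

Energy balance: T_f = (m₁c₁T₁ + m₂c₂T₂)/(m₁c₁ + m₂c₂) = 636.72 K.
ΔS₁ = m₁c₁ ln(T_f/T₁) = 36 × ln(636.72/897) = -12.34 J/K.
ΔS₂ = m₂c₂ ln(T_f/T₂) = 71.68 × ln(636.72/506) = 16.47 J/K.
ΔS_total = -12.34 + 16.47 = 4.13 J/K.

ΔS_total = 4.13 J/K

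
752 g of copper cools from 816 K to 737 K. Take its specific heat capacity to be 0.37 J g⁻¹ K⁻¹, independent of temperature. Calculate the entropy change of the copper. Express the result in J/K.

ΔS = -28.3 J/K

ΔS = ∫dQ_rev/T = m c ln(T₂/T₁) = 752 × 0.37 × ln(737/816) = -28.3 J/K.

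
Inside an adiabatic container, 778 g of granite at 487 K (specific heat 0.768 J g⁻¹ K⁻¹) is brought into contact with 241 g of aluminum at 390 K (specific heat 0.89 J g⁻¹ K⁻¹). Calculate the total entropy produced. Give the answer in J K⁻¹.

Energy balance: T_f = (m₁c₁T₁ + m₂c₂T₂)/(m₁c₁ + m₂c₂) = 461.38 K.
ΔS₁ = m₁c₁ ln(T_f/T₁) = 597.504 × ln(461.38/487) = -32.29 J/K.
ΔS₂ = m₂c₂ ln(T_f/T₂) = 214.49 × ln(461.38/390) = 36.05 J/K.
ΔS_total = -32.29 + 36.05 = 3.76 J/K.

ΔS_total = 3.76 J/K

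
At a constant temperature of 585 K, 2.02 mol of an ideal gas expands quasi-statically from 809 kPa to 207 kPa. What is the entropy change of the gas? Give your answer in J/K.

For an isothermal ideal gas ΔS_gas = nR ln(P₁/P₂) = 2.02 × 8.314 × ln(809/207) = 22.9 J/K.

ΔS_gas = 22.9 J/K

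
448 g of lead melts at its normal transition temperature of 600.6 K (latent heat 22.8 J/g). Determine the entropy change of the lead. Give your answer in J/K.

ΔS = 17 J/K

Heat absorbed by the substance: Q = mL = 448 × 22.8 = 10214.4 J.
At constant T, ΔS = Q_rev/T = 10214.4 / 600.6 = 17 J/K.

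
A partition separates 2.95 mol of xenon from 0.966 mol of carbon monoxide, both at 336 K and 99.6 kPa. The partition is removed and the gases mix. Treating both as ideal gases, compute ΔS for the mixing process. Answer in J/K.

Mole fractions: x_A = 2.95/3.92 = 0.753, x_B = 0.247.
ΔS_mix = −R(n_A ln x_A + n_B ln x_B) = −8.314 × (2.95 ln 0.753 + 0.966 ln 0.247) = 18.2 J/K.

ΔS_mix = 18.2 J/K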